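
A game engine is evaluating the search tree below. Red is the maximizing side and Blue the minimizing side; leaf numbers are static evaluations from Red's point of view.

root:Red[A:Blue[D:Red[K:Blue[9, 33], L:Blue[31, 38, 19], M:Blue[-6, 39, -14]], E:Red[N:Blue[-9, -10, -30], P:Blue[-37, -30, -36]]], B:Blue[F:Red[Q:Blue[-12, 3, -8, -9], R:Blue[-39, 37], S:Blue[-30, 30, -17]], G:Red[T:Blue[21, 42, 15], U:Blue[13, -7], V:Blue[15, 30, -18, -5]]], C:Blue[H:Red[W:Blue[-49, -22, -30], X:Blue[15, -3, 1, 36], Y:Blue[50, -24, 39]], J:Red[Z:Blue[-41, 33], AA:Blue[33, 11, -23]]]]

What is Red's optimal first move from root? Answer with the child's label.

B

K (Blue): min(9, 33) = 9
L (Blue): min(31, 38, 19) = 19
M (Blue): min(-6, 39, -14) = -14
D (Red): max(9, 19, -14) = 19
N (Blue): min(-9, -10, -30) = -30
P (Blue): min(-37, -30, -36) = -37
E (Red): max(-30, -37) = -30
A (Blue): min(19, -30) = -30
Q (Blue): min(-12, 3, -8, -9) = -12
R (Blue): min(-39, 37) = -39
S (Blue): min(-30, 30, -17) = -30
F (Red): max(-12, -39, -30) = -12
T (Blue): min(21, 42, 15) = 15
U (Blue): min(13, -7) = -7
V (Blue): min(15, 30, -18, -5) = -18
G (Red): max(15, -7, -18) = 15
B (Blue): min(-12, 15) = -12
W (Blue): min(-49, -22, -30) = -49
X (Blue): min(15, -3, 1, 36) = -3
Y (Blue): min(50, -24, 39) = -24
H (Red): max(-49, -3, -24) = -3
Z (Blue): min(-41, 33) = -41
AA (Blue): min(33, 11, -23) = -23
J (Red): max(-41, -23) = -23
C (Blue): min(-3, -23) = -23
root (Red): max(-30, -12, -23) = -12
Red at root wants the highest of {A=-30, B=-12, C=-23}, so chooses B.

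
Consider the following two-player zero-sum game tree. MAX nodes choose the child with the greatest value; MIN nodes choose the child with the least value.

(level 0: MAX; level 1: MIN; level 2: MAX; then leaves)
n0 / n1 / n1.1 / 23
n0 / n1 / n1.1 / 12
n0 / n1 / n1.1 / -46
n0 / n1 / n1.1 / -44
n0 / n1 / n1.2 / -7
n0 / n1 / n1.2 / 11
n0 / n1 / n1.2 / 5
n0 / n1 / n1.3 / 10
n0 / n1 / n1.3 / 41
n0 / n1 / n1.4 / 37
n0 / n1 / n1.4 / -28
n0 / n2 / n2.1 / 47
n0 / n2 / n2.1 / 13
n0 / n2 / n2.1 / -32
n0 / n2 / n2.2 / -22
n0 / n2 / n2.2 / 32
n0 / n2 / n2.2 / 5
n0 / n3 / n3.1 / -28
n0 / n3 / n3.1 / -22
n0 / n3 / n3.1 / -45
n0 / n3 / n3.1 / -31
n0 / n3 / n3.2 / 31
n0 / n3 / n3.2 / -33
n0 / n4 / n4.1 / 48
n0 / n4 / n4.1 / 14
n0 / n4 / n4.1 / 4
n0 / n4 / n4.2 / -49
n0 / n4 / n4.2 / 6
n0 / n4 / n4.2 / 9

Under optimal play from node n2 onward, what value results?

32

n2.1 (MAX): max(47, 13, -32) = 47
n2.2 (MAX): max(-22, 32, 5) = 32
n2 (MIN): min(47, 32) = 32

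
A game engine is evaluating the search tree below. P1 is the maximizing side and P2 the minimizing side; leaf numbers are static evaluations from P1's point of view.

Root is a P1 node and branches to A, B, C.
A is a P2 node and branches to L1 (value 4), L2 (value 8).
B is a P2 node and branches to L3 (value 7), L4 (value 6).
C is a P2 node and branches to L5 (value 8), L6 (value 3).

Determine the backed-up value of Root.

A (P2): min(4, 8) = 4
B (P2): min(7, 6) = 6
C (P2): min(8, 3) = 3
Root (P1): max(4, 6, 3) = 6

6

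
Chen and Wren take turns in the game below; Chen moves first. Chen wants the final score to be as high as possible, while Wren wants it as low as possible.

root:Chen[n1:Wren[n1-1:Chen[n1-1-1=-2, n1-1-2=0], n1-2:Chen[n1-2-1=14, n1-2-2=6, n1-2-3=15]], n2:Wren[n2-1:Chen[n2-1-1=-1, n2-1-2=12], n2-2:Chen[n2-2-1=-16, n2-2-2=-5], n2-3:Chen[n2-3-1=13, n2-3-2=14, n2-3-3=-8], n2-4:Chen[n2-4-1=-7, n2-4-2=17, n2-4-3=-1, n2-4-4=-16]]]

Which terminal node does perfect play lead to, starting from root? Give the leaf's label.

n1-1 (Chen): max(-2, 0) = 0
n1-2 (Chen): max(14, 6, 15) = 15
n1 (Wren): min(0, 15) = 0
n2-1 (Chen): max(-1, 12) = 12
n2-2 (Chen): max(-16, -5) = -5
n2-3 (Chen): max(13, 14, -8) = 14
n2-4 (Chen): max(-7, 17, -1, -16) = 17
n2 (Wren): min(12, -5, 14, 17) = -5
root (Chen): max(0, -5) = 0
At root, Chen picks n1 (highest: 0).
At n1, Wren picks n1-1 (lowest: 0).
At n1-1, Chen picks n1-1-2 (highest: 0).
Terminal value 0.

n1-1-2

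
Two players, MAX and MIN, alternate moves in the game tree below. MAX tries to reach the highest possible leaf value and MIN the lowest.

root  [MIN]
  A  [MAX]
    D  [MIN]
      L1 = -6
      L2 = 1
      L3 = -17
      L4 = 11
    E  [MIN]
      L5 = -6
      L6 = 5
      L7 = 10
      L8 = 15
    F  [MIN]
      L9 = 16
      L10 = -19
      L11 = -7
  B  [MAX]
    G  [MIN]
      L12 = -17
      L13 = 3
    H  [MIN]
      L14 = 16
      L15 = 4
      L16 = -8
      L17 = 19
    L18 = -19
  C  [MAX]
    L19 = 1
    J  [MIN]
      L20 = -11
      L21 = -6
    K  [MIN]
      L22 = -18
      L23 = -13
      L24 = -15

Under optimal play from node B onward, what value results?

-8

G (MIN): min(-17, 3) = -17
H (MIN): min(16, 4, -8, 19) = -8
B (MAX): max(-17, -8, -19) = -8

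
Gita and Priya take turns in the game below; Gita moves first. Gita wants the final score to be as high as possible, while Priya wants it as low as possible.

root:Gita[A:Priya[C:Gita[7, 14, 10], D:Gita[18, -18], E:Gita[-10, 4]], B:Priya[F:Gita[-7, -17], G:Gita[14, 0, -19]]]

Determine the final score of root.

C (Gita): max(7, 14, 10) = 14
D (Gita): max(18, -18) = 18
E (Gita): max(-10, 4) = 4
A (Priya): min(14, 18, 4) = 4
F (Gita): max(-7, -17) = -7
G (Gita): max(14, 0, -19) = 14
B (Priya): min(-7, 14) = -7
root (Gita): max(4, -7) = 4

4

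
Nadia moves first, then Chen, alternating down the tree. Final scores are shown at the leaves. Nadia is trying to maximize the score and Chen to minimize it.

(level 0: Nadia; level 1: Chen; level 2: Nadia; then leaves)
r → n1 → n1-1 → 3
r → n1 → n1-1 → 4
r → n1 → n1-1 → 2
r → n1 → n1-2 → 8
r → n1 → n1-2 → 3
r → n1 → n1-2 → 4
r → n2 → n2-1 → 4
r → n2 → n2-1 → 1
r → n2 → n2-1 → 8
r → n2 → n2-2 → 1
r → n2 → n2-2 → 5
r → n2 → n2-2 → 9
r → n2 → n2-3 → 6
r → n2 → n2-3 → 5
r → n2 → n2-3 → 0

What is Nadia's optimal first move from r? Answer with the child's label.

n2

n1-1 (Nadia): max(3, 4, 2) = 4
n1-2 (Nadia): max(8, 3, 4) = 8
n1 (Chen): min(4, 8) = 4
n2-1 (Nadia): max(4, 1, 8) = 8
n2-2 (Nadia): max(1, 5, 9) = 9
n2-3 (Nadia): max(6, 5, 0) = 6
n2 (Chen): min(8, 9, 6) = 6
r (Nadia): max(4, 6) = 6
Nadia at r wants the highest of {n1=4, n2=6}, so chooses n2.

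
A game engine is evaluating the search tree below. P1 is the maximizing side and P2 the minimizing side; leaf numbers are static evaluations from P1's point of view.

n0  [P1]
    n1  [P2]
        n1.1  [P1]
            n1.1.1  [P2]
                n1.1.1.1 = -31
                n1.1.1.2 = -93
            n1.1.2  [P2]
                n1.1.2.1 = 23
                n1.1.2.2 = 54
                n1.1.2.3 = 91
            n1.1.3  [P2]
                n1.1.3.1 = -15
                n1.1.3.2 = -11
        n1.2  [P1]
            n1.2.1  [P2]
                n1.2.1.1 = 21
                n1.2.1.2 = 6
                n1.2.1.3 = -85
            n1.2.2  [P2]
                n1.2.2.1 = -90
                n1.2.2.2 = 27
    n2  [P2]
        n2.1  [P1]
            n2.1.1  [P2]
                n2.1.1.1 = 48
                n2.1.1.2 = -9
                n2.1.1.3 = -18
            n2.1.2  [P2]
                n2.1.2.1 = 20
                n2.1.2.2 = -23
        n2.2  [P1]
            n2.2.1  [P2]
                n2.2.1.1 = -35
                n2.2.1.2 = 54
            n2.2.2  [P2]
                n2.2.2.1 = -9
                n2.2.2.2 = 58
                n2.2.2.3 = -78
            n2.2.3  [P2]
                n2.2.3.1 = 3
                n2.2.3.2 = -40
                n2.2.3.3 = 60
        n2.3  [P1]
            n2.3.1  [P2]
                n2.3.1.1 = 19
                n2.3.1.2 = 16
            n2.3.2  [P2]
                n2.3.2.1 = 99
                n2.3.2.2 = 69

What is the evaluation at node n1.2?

n1.2.1 (P2): min(21, 6, -85) = -85
n1.2.2 (P2): min(-90, 27) = -90
n1.2 (P1): max(-85, -90) = -85

-85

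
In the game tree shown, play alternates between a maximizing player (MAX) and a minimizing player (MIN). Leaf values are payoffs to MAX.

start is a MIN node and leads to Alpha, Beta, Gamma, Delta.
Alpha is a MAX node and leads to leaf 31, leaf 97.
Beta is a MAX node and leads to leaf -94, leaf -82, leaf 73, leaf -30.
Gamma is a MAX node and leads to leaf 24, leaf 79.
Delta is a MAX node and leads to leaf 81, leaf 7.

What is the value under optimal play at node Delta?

Delta (MAX): max(81, 7) = 81

81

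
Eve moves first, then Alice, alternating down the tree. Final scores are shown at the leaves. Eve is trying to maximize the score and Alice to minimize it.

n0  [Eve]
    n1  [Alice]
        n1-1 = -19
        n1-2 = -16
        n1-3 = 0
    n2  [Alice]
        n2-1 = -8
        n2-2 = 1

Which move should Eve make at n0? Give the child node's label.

n1 (Alice): min(-19, -16, 0) = -19
n2 (Alice): min(-8, 1) = -8
n0 (Eve): max(-19, -8) = -8
Eve at n0 wants the highest of {n1=-19, n2=-8}, so chooses n2.

n2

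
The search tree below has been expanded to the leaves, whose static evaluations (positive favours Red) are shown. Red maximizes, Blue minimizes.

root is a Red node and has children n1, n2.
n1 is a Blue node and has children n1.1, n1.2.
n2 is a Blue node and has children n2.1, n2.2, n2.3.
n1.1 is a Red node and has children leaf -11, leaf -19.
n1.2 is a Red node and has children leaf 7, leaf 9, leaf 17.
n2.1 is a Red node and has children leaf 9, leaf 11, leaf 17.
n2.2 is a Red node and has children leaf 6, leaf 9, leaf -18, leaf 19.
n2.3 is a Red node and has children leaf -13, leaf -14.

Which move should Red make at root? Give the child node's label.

n1

n1.1 (Red): max(-11, -19) = -11
n1.2 (Red): max(7, 9, 17) = 17
n1 (Blue): min(-11, 17) = -11
n2.1 (Red): max(9, 11, 17) = 17
n2.2 (Red): max(6, 9, -18, 19) = 19
n2.3 (Red): max(-13, -14) = -13
n2 (Blue): min(17, 19, -13) = -13
root (Red): max(-11, -13) = -11
Red at root wants the highest of {n1=-11, n2=-13}, so chooses n1.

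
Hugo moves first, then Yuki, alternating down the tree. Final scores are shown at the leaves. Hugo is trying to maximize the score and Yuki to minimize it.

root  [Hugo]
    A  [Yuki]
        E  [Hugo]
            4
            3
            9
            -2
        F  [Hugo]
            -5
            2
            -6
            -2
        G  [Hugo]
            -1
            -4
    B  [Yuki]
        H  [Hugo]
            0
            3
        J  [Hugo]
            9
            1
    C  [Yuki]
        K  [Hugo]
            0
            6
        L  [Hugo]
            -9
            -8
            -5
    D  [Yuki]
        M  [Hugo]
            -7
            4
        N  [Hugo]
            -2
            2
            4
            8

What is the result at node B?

3

H (Hugo): max(0, 3) = 3
J (Hugo): max(9, 1) = 9
B (Yuki): min(3, 9) = 3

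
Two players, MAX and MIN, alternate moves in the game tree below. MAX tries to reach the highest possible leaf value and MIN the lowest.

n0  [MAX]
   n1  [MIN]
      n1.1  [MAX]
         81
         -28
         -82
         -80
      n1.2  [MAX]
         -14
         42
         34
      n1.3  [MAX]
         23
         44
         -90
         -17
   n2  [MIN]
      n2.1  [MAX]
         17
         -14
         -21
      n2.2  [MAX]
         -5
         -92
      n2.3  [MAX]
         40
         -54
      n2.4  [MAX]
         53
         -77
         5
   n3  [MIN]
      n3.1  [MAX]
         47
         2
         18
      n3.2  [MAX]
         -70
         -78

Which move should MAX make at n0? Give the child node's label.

n1.1 (MAX): max(81, -28, -82, -80) = 81
n1.2 (MAX): max(-14, 42, 34) = 42
n1.3 (MAX): max(23, 44, -90, -17) = 44
n1 (MIN): min(81, 42, 44) = 42
n2.1 (MAX): max(17, -14, -21) = 17
n2.2 (MAX): max(-5, -92) = -5
n2.3 (MAX): max(40, -54) = 40
n2.4 (MAX): max(53, -77, 5) = 53
n2 (MIN): min(17, -5, 40, 53) = -5
n3.1 (MAX): max(47, 2, 18) = 47
n3.2 (MAX): max(-70, -78) = -70
n3 (MIN): min(47, -70) = -70
n0 (MAX): max(42, -5, -70) = 42
MAX at n0 wants the highest of {n1=42, n2=-5, n3=-70}, so chooses n1.

n1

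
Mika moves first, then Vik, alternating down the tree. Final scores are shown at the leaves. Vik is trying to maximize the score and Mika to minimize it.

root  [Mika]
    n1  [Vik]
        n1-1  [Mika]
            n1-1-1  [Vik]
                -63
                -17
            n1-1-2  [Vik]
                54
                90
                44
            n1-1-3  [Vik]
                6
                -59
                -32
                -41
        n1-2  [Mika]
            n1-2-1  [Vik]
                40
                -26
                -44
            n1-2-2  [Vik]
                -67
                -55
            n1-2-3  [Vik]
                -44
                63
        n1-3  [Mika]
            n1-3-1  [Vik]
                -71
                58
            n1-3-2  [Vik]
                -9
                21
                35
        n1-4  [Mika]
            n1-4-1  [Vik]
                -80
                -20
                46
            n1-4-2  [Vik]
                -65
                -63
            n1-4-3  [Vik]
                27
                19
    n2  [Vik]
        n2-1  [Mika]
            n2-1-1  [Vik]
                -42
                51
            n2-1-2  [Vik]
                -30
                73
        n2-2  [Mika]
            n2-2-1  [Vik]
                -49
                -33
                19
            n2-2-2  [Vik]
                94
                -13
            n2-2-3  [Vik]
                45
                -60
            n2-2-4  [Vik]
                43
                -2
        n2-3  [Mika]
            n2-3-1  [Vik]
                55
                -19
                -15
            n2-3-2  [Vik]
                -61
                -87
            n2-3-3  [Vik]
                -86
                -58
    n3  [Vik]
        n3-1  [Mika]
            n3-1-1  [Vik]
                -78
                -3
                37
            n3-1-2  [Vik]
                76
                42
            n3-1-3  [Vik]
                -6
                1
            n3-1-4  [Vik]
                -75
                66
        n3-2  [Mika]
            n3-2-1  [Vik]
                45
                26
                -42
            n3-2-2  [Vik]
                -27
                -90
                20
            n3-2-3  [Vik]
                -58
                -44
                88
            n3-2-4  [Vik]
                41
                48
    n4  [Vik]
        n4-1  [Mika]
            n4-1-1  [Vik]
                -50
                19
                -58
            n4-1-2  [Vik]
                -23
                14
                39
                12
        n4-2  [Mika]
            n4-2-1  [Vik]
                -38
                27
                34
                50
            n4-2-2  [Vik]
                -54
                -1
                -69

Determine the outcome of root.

19

n1-1-1 (Vik): max(-63, -17) = -17
n1-1-2 (Vik): max(54, 90, 44) = 90
n1-1-3 (Vik): max(6, -59, -32, -41) = 6
n1-1 (Mika): min(-17, 90, 6) = -17
n1-2-1 (Vik): max(40, -26, -44) = 40
n1-2-2 (Vik): max(-67, -55) = -55
n1-2-3 (Vik): max(-44, 63) = 63
n1-2 (Mika): min(40, -55, 63) = -55
n1-3-1 (Vik): max(-71, 58) = 58
n1-3-2 (Vik): max(-9, 21, 35) = 35
n1-3 (Mika): min(58, 35) = 35
n1-4-1 (Vik): max(-80, -20, 46) = 46
n1-4-2 (Vik): max(-65, -63) = -63
n1-4-3 (Vik): max(27, 19) = 27
n1-4 (Mika): min(46, -63, 27) = -63
n1 (Vik): max(-17, -55, 35, -63) = 35
n2-1-1 (Vik): max(-42, 51) = 51
n2-1-2 (Vik): max(-30, 73) = 73
n2-1 (Mika): min(51, 73) = 51
n2-2-1 (Vik): max(-49, -33, 19) = 19
n2-2-2 (Vik): max(94, -13) = 94
n2-2-3 (Vik): max(45, -60) = 45
n2-2-4 (Vik): max(43, -2) = 43
n2-2 (Mika): min(19, 94, 45, 43) = 19
n2-3-1 (Vik): max(55, -19, -15) = 55
n2-3-2 (Vik): max(-61, -87) = -61
n2-3-3 (Vik): max(-86, -58) = -58
n2-3 (Mika): min(55, -61, -58) = -61
n2 (Vik): max(51, 19, -61) = 51
n3-1-1 (Vik): max(-78, -3, 37) = 37
n3-1-2 (Vik): max(76, 42) = 76
n3-1-3 (Vik): max(-6, 1) = 1
n3-1-4 (Vik): max(-75, 66) = 66
n3-1 (Mika): min(37, 76, 1, 66) = 1
n3-2-1 (Vik): max(45, 26, -42) = 45
n3-2-2 (Vik): max(-27, -90, 20) = 20
n3-2-3 (Vik): max(-58, -44, 88) = 88
n3-2-4 (Vik): max(41, 48) = 48
n3-2 (Mika): min(45, 20, 88, 48) = 20
n3 (Vik): max(1, 20) = 20
n4-1-1 (Vik): max(-50, 19, -58) = 19
n4-1-2 (Vik): max(-23, 14, 39, 12) = 39
n4-1 (Mika): min(19, 39) = 19
n4-2-1 (Vik): max(-38, 27, 34, 50) = 50
n4-2-2 (Vik): max(-54, -1, -69) = -1
n4-2 (Mika): min(50, -1) = -1
n4 (Vik): max(19, -1) = 19
root (Mika): min(35, 51, 20, 19) = 19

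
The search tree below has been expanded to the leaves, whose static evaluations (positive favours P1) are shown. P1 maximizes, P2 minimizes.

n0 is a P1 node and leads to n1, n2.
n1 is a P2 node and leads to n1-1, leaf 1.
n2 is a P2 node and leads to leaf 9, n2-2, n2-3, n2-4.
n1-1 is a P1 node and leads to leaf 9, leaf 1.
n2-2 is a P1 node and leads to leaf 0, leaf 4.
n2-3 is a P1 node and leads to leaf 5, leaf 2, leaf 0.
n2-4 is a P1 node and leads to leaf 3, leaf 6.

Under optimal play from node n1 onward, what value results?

n1-1 (P1): max(9, 1) = 9
n1 (P2): min(9, 1) = 1

1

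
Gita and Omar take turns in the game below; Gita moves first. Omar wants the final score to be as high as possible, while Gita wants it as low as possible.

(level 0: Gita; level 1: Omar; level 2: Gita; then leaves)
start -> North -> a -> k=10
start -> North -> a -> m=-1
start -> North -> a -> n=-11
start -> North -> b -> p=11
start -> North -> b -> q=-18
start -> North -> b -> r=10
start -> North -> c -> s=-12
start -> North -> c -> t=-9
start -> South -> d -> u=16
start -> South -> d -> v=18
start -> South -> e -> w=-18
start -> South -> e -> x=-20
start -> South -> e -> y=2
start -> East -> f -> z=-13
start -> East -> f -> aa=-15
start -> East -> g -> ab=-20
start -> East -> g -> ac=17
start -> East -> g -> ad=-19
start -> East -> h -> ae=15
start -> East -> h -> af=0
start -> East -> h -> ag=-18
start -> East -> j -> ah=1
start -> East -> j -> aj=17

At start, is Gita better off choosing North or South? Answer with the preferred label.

a (Gita): min(10, -1, -11) = -11
b (Gita): min(11, -18, 10) = -18
c (Gita): min(-12, -9) = -12
North (Omar): max(-11, -18, -12) = -11
d (Gita): min(16, 18) = 16
e (Gita): min(-18, -20, 2) = -20
South (Omar): max(16, -20) = 16
Gita prefers the lower value; North=-11, South=16. North is better since -11 < 16.

North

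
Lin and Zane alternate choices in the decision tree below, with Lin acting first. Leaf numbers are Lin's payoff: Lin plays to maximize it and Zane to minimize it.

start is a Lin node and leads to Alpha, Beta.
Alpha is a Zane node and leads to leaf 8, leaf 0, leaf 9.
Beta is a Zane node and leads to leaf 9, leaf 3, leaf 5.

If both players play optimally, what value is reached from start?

3

Alpha (Zane): min(8, 0, 9) = 0
Beta (Zane): min(9, 3, 5) = 3
start (Lin): max(0, 3) = 3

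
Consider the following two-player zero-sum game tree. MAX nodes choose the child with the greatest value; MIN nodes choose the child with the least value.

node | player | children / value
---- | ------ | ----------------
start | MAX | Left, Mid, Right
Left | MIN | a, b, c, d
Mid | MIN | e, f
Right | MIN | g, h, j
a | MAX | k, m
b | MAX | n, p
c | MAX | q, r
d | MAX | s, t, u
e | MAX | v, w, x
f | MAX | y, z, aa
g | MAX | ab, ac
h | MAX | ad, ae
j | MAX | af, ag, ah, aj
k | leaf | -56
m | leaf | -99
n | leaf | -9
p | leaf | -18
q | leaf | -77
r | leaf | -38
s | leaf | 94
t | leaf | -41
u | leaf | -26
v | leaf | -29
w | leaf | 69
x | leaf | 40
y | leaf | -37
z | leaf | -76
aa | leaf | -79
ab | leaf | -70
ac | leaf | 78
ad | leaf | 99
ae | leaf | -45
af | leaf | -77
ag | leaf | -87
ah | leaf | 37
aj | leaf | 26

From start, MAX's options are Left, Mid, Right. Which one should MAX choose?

a (MAX): max(-56, -99) = -56
b (MAX): max(-9, -18) = -9
c (MAX): max(-77, -38) = -38
d (MAX): max(94, -41, -26) = 94
Left (MIN): min(-56, -9, -38, 94) = -56
e (MAX): max(-29, 69, 40) = 69
f (MAX): max(-37, -76, -79) = -37
Mid (MIN): min(69, -37) = -37
g (MAX): max(-70, 78) = 78
h (MAX): max(99, -45) = 99
j (MAX): max(-77, -87, 37, 26) = 37
Right (MIN): min(78, 99, 37) = 37
start (MAX): max(-56, -37, 37) = 37
MAX at start wants the highest of {Left=-56, Mid=-37, Right=37}, so chooses Right.

Right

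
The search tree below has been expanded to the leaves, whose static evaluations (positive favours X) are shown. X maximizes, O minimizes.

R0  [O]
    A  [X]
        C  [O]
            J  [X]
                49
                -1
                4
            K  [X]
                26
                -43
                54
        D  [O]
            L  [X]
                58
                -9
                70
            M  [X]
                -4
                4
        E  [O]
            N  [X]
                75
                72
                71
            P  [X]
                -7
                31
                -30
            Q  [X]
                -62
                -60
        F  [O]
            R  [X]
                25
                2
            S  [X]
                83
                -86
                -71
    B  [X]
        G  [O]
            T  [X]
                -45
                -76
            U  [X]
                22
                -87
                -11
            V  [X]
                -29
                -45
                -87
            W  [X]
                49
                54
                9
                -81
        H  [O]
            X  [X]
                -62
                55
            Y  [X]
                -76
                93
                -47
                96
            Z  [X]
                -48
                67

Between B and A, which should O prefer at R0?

T (X): max(-45, -76) = -45
U (X): max(22, -87, -11) = 22
V (X): max(-29, -45, -87) = -29
W (X): max(49, 54, 9, -81) = 54
G (O): min(-45, 22, -29, 54) = -45
X (X): max(-62, 55) = 55
Y (X): max(-76, 93, -47, 96) = 96
Z (X): max(-48, 67) = 67
H (O): min(55, 96, 67) = 55
B (X): max(-45, 55) = 55
J (X): max(49, -1, 4) = 49
K (X): max(26, -43, 54) = 54
C (O): min(49, 54) = 49
L (X): max(58, -9, 70) = 70
M (X): max(-4, 4) = 4
D (O): min(70, 4) = 4
N (X): max(75, 72, 71) = 75
P (X): max(-7, 31, -30) = 31
Q (X): max(-62, -60) = -60
E (O): min(75, 31, -60) = -60
R (X): max(25, 2) = 25
S (X): max(83, -86, -71) = 83
F (O): min(25, 83) = 25
A (X): max(49, 4, -60, 25) = 49
O prefers the lower value; B=55, A=49. A is better since 49 < 55.

A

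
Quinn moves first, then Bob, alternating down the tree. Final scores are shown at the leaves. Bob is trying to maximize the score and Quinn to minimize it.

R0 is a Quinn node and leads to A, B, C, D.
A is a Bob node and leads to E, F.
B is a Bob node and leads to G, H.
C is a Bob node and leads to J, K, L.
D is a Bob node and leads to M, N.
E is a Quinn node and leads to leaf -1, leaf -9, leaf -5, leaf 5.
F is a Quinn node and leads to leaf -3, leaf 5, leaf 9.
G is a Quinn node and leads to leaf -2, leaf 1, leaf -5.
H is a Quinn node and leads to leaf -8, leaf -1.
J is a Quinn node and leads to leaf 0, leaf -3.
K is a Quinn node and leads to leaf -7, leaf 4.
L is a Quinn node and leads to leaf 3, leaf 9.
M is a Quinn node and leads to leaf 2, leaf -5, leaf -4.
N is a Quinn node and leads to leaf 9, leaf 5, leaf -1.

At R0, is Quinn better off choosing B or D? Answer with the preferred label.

G (Quinn): min(-2, 1, -5) = -5
H (Quinn): min(-8, -1) = -8
B (Bob): max(-5, -8) = -5
M (Quinn): min(2, -5, -4) = -5
N (Quinn): min(9, 5, -1) = -1
D (Bob): max(-5, -1) = -1
Quinn prefers the lower value; B=-5, D=-1. B is better since -5 < -1.

B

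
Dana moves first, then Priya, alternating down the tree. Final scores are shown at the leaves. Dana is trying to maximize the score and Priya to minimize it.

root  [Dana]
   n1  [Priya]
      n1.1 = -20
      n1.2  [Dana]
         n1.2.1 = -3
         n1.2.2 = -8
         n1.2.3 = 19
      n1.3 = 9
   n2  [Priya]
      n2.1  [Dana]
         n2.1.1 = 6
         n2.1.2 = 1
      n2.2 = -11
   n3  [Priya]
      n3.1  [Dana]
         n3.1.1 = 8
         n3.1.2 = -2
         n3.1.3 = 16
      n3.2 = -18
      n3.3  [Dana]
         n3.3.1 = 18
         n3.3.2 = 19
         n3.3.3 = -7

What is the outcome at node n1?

-20

n1.2 (Dana): max(-3, -8, 19) = 19
n1 (Priya): min(-20, 19, 9) = -20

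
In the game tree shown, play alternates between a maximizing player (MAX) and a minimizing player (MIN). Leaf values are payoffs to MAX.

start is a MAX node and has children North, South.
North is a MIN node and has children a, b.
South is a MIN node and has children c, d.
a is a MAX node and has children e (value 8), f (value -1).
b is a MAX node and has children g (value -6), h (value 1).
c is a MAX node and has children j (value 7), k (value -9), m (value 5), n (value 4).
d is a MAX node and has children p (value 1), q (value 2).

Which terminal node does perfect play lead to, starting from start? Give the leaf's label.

q

a (MAX): max(8, -1) = 8
b (MAX): max(-6, 1) = 1
North (MIN): min(8, 1) = 1
c (MAX): max(7, -9, 5, 4) = 7
d (MAX): max(1, 2) = 2
South (MIN): min(7, 2) = 2
start (MAX): max(1, 2) = 2
At start, MAX picks South (highest: 2).
At South, MIN picks d (lowest: 2).
At d, MAX picks q (highest: 2).
Terminal value 2.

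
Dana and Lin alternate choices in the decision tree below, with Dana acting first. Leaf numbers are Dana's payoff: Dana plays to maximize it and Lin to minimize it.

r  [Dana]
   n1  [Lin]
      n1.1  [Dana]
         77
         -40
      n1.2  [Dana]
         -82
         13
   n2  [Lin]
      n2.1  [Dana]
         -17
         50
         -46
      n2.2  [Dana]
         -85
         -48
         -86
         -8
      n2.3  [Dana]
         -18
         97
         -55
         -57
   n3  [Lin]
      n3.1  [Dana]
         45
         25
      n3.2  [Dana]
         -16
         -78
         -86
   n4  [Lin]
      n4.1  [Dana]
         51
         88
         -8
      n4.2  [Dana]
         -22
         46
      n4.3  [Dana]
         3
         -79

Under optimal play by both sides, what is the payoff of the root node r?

13

n1.1 (Dana): max(77, -40) = 77
n1.2 (Dana): max(-82, 13) = 13
n1 (Lin): min(77, 13) = 13
n2.1 (Dana): max(-17, 50, -46) = 50
n2.2 (Dana): max(-85, -48, -86, -8) = -8
n2.3 (Dana): max(-18, 97, -55, -57) = 97
n2 (Lin): min(50, -8, 97) = -8
n3.1 (Dana): max(45, 25) = 45
n3.2 (Dana): max(-16, -78, -86) = -16
n3 (Lin): min(45, -16) = -16
n4.1 (Dana): max(51, 88, -8) = 88
n4.2 (Dana): max(-22, 46) = 46
n4.3 (Dana): max(3, -79) = 3
n4 (Lin): min(88, 46, 3) = 3
r (Dana): max(13, -8, -16, 3) = 13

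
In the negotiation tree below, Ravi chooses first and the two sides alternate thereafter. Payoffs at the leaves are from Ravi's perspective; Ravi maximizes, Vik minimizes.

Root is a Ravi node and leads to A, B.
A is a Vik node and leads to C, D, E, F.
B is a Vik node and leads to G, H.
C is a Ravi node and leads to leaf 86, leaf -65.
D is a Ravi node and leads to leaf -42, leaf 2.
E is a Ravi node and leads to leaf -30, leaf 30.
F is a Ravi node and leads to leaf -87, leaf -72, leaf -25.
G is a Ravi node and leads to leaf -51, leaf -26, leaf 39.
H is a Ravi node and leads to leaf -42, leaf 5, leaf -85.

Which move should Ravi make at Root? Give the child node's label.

B

C (Ravi): max(86, -65) = 86
D (Ravi): max(-42, 2) = 2
E (Ravi): max(-30, 30) = 30
F (Ravi): max(-87, -72, -25) = -25
A (Vik): min(86, 2, 30, -25) = -25
G (Ravi): max(-51, -26, 39) = 39
H (Ravi): max(-42, 5, -85) = 5
B (Vik): min(39, 5) = 5
Root (Ravi): max(-25, 5) = 5
Ravi at Root wants the highest of {A=-25, B=5}, so chooses B.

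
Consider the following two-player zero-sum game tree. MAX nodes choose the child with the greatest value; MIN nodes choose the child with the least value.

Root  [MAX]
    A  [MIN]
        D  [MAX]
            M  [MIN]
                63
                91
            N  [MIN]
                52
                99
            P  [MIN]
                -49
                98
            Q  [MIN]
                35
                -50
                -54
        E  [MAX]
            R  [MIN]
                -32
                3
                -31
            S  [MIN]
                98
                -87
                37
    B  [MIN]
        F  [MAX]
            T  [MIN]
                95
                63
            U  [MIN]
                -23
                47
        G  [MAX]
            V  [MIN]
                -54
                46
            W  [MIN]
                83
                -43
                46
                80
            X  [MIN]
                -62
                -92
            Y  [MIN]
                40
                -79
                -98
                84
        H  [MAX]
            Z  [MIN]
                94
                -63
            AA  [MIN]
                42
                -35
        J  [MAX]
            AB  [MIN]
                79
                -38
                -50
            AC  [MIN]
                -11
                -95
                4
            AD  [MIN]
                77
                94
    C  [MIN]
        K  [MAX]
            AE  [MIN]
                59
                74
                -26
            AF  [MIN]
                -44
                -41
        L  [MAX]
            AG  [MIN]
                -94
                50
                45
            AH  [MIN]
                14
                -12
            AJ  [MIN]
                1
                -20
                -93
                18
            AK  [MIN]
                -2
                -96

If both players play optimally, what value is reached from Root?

-26

M (MIN): min(63, 91) = 63
N (MIN): min(52, 99) = 52
P (MIN): min(-49, 98) = -49
Q (MIN): min(35, -50, -54) = -54
D (MAX): max(63, 52, -49, -54) = 63
R (MIN): min(-32, 3, -31) = -32
S (MIN): min(98, -87, 37) = -87
E (MAX): max(-32, -87) = -32
A (MIN): min(63, -32) = -32
T (MIN): min(95, 63) = 63
U (MIN): min(-23, 47) = -23
F (MAX): max(63, -23) = 63
V (MIN): min(-54, 46) = -54
W (MIN): min(83, -43, 46, 80) = -43
X (MIN): min(-62, -92) = -92
Y (MIN): min(40, -79, -98, 84) = -98
G (MAX): max(-54, -43, -92, -98) = -43
Z (MIN): min(94, -63) = -63
AA (MIN): min(42, -35) = -35
H (MAX): max(-63, -35) = -35
AB (MIN): min(79, -38, -50) = -50
AC (MIN): min(-11, -95, 4) = -95
AD (MIN): min(77, 94) = 77
J (MAX): max(-50, -95, 77) = 77
B (MIN): min(63, -43, -35, 77) = -43
AE (MIN): min(59, 74, -26) = -26
AF (MIN): min(-44, -41) = -44
K (MAX): max(-26, -44) = -26
AG (MIN): min(-94, 50, 45) = -94
AH (MIN): min(14, -12) = -12
AJ (MIN): min(1, -20, -93, 18) = -93
AK (MIN): min(-2, -96) = -96
L (MAX): max(-94, -12, -93, -96) = -12
C (MIN): min(-26, -12) = -26
Root (MAX): max(-32, -43, -26) = -26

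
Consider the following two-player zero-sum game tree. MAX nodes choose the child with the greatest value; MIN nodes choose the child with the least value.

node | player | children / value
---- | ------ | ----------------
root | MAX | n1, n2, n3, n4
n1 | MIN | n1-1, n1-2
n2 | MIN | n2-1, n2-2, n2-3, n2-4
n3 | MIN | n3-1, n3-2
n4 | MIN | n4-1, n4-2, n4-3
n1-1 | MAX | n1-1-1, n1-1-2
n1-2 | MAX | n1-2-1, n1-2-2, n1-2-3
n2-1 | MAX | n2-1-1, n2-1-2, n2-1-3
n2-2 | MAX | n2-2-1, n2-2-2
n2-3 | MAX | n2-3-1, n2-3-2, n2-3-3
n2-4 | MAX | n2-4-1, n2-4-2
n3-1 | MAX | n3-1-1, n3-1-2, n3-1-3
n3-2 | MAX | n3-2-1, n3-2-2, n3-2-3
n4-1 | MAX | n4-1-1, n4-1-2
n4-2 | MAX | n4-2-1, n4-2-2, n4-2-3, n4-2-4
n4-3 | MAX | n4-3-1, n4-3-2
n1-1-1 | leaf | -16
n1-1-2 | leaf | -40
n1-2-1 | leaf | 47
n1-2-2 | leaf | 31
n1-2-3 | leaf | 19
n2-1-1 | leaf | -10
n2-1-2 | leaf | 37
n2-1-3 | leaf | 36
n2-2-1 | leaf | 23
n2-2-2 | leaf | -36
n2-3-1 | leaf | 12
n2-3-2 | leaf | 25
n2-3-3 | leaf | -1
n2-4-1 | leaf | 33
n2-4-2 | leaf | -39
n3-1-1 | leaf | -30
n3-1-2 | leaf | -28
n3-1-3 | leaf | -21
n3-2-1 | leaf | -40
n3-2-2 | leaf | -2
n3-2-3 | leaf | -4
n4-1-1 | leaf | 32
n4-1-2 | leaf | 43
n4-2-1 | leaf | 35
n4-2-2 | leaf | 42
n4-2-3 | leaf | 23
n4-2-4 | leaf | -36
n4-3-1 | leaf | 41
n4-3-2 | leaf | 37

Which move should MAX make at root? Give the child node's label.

n1-1 (MAX): max(-16, -40) = -16
n1-2 (MAX): max(47, 31, 19) = 47
n1 (MIN): min(-16, 47) = -16
n2-1 (MAX): max(-10, 37, 36) = 37
n2-2 (MAX): max(23, -36) = 23
n2-3 (MAX): max(12, 25, -1) = 25
n2-4 (MAX): max(33, -39) = 33
n2 (MIN): min(37, 23, 25, 33) = 23
n3-1 (MAX): max(-30, -28, -21) = -21
n3-2 (MAX): max(-40, -2, -4) = -2
n3 (MIN): min(-21, -2) = -21
n4-1 (MAX): max(32, 43) = 43
n4-2 (MAX): max(35, 42, 23, -36) = 42
n4-3 (MAX): max(41, 37) = 41
n4 (MIN): min(43, 42, 41) = 41
root (MAX): max(-16, 23, -21, 41) = 41
MAX at root wants the highest of {n1=-16, n2=23, n3=-21, n4=41}, so chooses n4.

n4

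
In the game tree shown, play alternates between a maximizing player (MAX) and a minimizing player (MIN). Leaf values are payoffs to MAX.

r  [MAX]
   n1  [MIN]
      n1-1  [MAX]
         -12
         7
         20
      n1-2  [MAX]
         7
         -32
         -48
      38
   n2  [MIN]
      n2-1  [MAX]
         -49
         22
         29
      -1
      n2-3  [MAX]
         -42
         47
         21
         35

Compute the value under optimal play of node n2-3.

n2-3 (MAX): max(-42, 47, 21, 35) = 47

47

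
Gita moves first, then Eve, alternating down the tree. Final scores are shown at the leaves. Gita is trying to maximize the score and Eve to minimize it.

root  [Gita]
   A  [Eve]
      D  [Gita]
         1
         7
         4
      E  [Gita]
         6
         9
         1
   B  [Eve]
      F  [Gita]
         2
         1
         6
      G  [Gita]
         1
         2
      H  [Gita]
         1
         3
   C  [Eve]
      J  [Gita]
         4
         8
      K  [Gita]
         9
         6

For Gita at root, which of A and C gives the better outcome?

D (Gita): max(1, 7, 4) = 7
E (Gita): max(6, 9, 1) = 9
A (Eve): min(7, 9) = 7
J (Gita): max(4, 8) = 8
K (Gita): max(9, 6) = 9
C (Eve): min(8, 9) = 8
Gita prefers the higher value; A=7, C=8. C is better since 8 > 7.

C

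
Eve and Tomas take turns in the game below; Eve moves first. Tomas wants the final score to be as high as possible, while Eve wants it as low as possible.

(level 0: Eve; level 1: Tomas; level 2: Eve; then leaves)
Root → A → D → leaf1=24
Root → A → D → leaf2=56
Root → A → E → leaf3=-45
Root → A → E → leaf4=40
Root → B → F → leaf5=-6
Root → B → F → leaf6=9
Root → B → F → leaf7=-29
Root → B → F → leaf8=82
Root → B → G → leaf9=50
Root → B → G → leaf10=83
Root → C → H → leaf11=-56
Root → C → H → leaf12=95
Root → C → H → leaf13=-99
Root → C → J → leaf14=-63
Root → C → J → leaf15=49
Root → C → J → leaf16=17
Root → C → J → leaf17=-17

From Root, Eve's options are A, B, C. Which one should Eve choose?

D (Eve): min(24, 56) = 24
E (Eve): min(-45, 40) = -45
A (Tomas): max(24, -45) = 24
F (Eve): min(-6, 9, -29, 82) = -29
G (Eve): min(50, 83) = 50
B (Tomas): max(-29, 50) = 50
H (Eve): min(-56, 95, -99) = -99
J (Eve): min(-63, 49, 17, -17) = -63
C (Tomas): max(-99, -63) = -63
Root (Eve): min(24, 50, -63) = -63
Eve at Root wants the lowest of {A=24, B=50, C=-63}, so chooses C.

C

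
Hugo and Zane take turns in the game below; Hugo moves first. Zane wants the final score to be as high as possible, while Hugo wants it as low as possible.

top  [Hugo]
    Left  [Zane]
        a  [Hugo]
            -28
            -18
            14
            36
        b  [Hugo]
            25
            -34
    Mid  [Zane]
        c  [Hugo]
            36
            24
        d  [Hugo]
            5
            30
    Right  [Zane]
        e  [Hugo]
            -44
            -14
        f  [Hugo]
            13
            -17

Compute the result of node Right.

-17

e (Hugo): min(-44, -14) = -44
f (Hugo): min(13, -17) = -17
Right (Zane): max(-44, -17) = -17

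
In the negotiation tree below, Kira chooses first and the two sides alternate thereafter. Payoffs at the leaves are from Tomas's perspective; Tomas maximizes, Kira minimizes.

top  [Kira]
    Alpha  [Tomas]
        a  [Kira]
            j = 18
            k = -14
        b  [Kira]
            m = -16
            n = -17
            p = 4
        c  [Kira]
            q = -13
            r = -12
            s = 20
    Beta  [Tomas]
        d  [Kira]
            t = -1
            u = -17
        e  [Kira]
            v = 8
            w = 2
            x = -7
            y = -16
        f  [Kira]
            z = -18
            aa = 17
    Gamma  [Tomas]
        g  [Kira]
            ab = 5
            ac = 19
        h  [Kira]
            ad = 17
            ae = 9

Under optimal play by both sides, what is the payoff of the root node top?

a (Kira): min(18, -14) = -14
b (Kira): min(-16, -17, 4) = -17
c (Kira): min(-13, -12, 20) = -13
Alpha (Tomas): max(-14, -17, -13) = -13
d (Kira): min(-1, -17) = -17
e (Kira): min(8, 2, -7, -16) = -16
f (Kira): min(-18, 17) = -18
Beta (Tomas): max(-17, -16, -18) = -16
g (Kira): min(5, 19) = 5
h (Kira): min(17, 9) = 9
Gamma (Tomas): max(5, 9) = 9
top (Kira): min(-13, -16, 9) = -16

-16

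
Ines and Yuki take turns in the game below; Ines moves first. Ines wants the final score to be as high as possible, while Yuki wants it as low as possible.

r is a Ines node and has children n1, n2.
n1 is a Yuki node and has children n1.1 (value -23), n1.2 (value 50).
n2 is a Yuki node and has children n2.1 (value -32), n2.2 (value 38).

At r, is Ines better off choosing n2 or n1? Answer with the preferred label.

n1

n2 (Yuki): min(-32, 38) = -32
n1 (Yuki): min(-23, 50) = -23
Ines prefers the higher value; n2=-32, n1=-23. n1 is better since -23 > -32.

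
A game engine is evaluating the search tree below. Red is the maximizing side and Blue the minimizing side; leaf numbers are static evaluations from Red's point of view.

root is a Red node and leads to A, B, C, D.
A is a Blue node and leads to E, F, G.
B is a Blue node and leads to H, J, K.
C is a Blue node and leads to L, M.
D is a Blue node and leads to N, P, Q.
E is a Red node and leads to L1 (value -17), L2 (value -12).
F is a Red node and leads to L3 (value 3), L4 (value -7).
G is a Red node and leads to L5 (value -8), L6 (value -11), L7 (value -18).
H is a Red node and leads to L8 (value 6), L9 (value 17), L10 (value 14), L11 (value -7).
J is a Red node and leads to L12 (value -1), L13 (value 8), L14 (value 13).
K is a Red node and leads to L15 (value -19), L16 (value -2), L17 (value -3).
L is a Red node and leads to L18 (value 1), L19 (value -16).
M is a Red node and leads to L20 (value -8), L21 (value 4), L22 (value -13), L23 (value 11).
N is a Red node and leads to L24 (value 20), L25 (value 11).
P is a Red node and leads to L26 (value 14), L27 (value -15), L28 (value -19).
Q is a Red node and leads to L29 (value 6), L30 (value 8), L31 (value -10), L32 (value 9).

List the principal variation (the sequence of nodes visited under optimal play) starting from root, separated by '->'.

root -> D -> Q -> L32

E (Red): max(-17, -12) = -12
F (Red): max(3, -7) = 3
G (Red): max(-8, -11, -18) = -8
A (Blue): min(-12, 3, -8) = -12
H (Red): max(6, 17, 14, -7) = 17
J (Red): max(-1, 8, 13) = 13
K (Red): max(-19, -2, -3) = -2
B (Blue): min(17, 13, -2) = -2
L (Red): max(1, -16) = 1
M (Red): max(-8, 4, -13, 11) = 11
C (Blue): min(1, 11) = 1
N (Red): max(20, 11) = 20
P (Red): max(14, -15, -19) = 14
Q (Red): max(6, 8, -10, 9) = 9
D (Blue): min(20, 14, 9) = 9
root (Red): max(-12, -2, 1, 9) = 9
At root, Red picks D (highest: 9).
At D, Blue picks Q (lowest: 9).
At Q, Red picks L32 (highest: 9).
Terminal value 9.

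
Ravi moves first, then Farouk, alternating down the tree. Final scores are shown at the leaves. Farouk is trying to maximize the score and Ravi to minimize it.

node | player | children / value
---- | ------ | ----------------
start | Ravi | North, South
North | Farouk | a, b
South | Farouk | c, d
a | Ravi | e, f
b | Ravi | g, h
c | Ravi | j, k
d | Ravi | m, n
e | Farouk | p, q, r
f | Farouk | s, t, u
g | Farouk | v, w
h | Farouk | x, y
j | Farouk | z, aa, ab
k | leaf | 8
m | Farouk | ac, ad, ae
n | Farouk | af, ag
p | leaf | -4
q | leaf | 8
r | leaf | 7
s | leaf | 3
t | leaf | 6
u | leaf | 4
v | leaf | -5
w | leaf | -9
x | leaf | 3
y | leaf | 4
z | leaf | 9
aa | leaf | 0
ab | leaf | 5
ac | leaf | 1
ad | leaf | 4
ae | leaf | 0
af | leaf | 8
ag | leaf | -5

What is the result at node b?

g (Farouk): max(-5, -9) = -5
h (Farouk): max(3, 4) = 4
b (Ravi): min(-5, 4) = -5

-5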